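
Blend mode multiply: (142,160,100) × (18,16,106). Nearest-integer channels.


Multiply: C = A×B/255, rounded to nearest integer
R: 142×18/255 = 2556/255 ≈ 10.024 → 10
G: 160×16/255 = 2560/255 ≈ 10.039 → 10
B: 100×106/255 = 10600/255 ≈ 41.569 → 42
= RGB(10, 10, 42)


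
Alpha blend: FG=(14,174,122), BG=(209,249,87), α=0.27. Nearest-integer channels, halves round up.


C = α×F + (1-α)×B, with 1-α = 0.73
R: 0.27×14 + 0.73×209 = 3.78 + 152.57 = 156.35 → 156
G: 0.27×174 + 0.73×249 = 46.98 + 181.77 = 228.75 → 229
B: 0.27×122 + 0.73×87 = 32.94 + 63.51 = 96.45 → 96
= RGB(156, 229, 96)


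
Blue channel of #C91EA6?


Color: #C91EA6
R = C9 = 201
G = 1E = 30
B = A6 = 166
Blue = 166


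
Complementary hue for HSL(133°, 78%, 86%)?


Complement = opposite side of color wheel = hue + 180°
H' = (133 + 180) mod 360 = 313°
S and L unchanged.
= HSL(313°, 78%, 86%)


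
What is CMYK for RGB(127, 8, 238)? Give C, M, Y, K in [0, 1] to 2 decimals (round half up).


R'=127/255≈0.4980, G'=8/255≈0.0314, B'=238/255≈0.9333
K = 1 - max(R',G',B') = 1 - 238/255 = 17/255 = 0.06666… → 0.07
(1-R'-K)/(1-K) simplifies to (max-R)/max with max = 238:
C = (238-127)/238 = 111/238 = 0.46638… → 0.47
M = (238-8)/238 = 230/238 = 0.96638… → 0.97
Y = (238-238)/238 = 0/238 = 0 → 0.00
= CMYK(0.47, 0.97, 0.00, 0.07)


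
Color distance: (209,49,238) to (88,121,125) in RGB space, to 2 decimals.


d = √[(R₁-R₂)² + (G₁-G₂)² + (B₁-B₂)²]
d = √[(209-88)² + (49-121)² + (238-125)²]
d = √[14641 + 5184 + 12769]
d = √32594
d ≈ 180.54


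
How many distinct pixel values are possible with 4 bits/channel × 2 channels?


Total bits = 4 bits/channel × 2 channels = 8 bits
Distinct pixel values = 2^8
= 256 pixel values


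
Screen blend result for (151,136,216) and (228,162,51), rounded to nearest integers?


Screen: C = 255 - (255-A)×(255-B)/255, rounded to nearest integer
R: 255 - (255-151)×(255-228)/255 = 255 - 2808/255 ≈ 255 - 11.012 = 243.988 → 244
G: 255 - (255-136)×(255-162)/255 = 255 - 11067/255 ≈ 255 - 43.400 = 211.600 → 212
B: 255 - (255-216)×(255-51)/255 = 255 - 7956/255 ≈ 255 - 31.200 = 223.800 → 224
= RGB(244, 212, 224)


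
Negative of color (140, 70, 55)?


Invert: (255-R, 255-G, 255-B)
R: 255-140 = 115
G: 255-70 = 185
B: 255-55 = 200
= RGB(115, 185, 200)


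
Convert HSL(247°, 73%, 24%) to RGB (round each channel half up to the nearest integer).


H=247°, S=0.73, L=0.24
C = (1-|2L-1|)×S = (1-|-0.52|)×0.73 = 0.3504
H' = H/60 = 247/60 ≈ 4.1167; X = C×(1-|H' mod 2 - 1|) = 0.04088
m = L - C/2 = 0.24 - 0.1752 = 0.0648
Sector ⌊H'⌋ = 4 → (R',G',B') = (0.04088, 0.0, 0.3504)
RGB = ((R'+m)×255, (G'+m)×255, (B'+m)×255) = (26.9484, 16.524, 105.876)
Round half up → RGB(27, 17, 106)


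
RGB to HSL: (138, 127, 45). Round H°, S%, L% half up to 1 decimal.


Normalize: R'=138/255≈0.5412, G'=127/255≈0.4980, B'=45/255≈0.1765
Max=138/255, Min=45/255, Δ=Max-Min=93/255
L = (Max+Min)/2 = (138+45)/510 = 183/510 = 0.35882… → L = 35.9%
L ≤ 0.5 → S = Δ/(Max+Min) = 93/(138+45) = 93/183 = 0.50819… → S = 50.8%
(the 1/255 factors cancel in S and H, so raw channel differences can be used)
Max is R' → H = 60 × (((G-B)/Δ) mod 6) = 60 × (((127-45)/93) mod 6)
  82/93 = 0.8817…
  H = 60 × 0.8817… = 52.903…° → H = 52.9°
= HSL(52.9°, 50.8%, 35.9%)


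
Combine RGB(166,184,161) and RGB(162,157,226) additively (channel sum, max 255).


Additive: each channel = min(255, C₁+C₂)
R: 166+162 = 328 → 255
G: 184+157 = 341 → 255
B: 161+226 = 387 → 255
= RGB(255, 255, 255)


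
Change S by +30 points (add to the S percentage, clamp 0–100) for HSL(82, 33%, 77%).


Original S = 33%
Adjustment = +30 percentage points
New S = 33 + (30) = 63
Clamp to [0, 100] → 63
= HSL(82°, 63%, 77%)


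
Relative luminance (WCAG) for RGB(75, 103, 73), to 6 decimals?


Linearize each channel (sRGB transfer function): c = v/255; c_lin = c/12.92 if c ≤ 0.04045, else ((c+0.055)/1.055)^2.4
  R: 75/255 ≈ 0.294118 > 0.04045 → ((0.294118+0.055)/1.055)^2.4 ≈ 0.070360
  G: 103/255 ≈ 0.403922 > 0.04045 → ((0.403922+0.055)/1.055)^2.4 ≈ 0.135633
  B: 73/255 ≈ 0.286275 > 0.04045 → ((0.286275+0.055)/1.055)^2.4 ≈ 0.066626
R_lin = 0.070360, G_lin = 0.135633, B_lin = 0.066626
L = 0.2126×R + 0.7152×G + 0.0722×B
L = 0.2126×0.070360 + 0.7152×0.135633 + 0.0722×0.066626
L ≈ 0.116774


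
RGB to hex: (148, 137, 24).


R = 148 → 94 (hex)
G = 137 → 89 (hex)
B = 24 → 18 (hex)
Hex = #948918


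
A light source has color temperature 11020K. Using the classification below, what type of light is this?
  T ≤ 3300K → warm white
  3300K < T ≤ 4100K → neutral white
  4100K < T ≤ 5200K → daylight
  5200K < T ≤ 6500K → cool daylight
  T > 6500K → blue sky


Temperature: 11020K
11020K > 6500K → blue sky
Classification: blue sky


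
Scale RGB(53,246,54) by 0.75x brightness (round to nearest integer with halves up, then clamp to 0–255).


Multiply each channel by 0.75, round half up, clamp to [0, 255]
R: 53×0.75 = 39.75 → round → 40
G: 246×0.75 = 184.5 → round → 185
B: 54×0.75 = 40.5 → round → 41
= RGB(40, 185, 41)


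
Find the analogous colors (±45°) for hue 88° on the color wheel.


Base hue: 88°
Left analog: (88 - 45) mod 360 = 43°
Right analog: (88 + 45) mod 360 = 133°
Analogous hues = 43° and 133°


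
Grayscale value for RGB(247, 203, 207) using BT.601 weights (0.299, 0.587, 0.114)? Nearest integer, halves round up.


Gray = 0.299×R + 0.587×G + 0.114×B
Gray = 0.299×247 + 0.587×203 + 0.114×207
Gray = 73.853 + 119.161 + 23.598
Gray = 216.612 → round half up → 217
Gray = 217


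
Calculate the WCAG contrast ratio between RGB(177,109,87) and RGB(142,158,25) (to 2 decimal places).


Linearize each sRGB channel c=v/255: c/12.92 if c ≤ 0.04045 else ((c+0.055)/1.055)^2.4
L = 0.2126×R_lin + 0.7152×G_lin + 0.0722×B_lin
Color 1 (177,109,87):
  R=177: 177/255≈0.6941 > 0.04045 → ((0.6941+0.055)/1.055)^2.4 ≈ 0.43966
  G=109: 109/255≈0.4275 > 0.04045 → ((0.4275+0.055)/1.055)^2.4 ≈ 0.15293
  B=87: 87/255≈0.3412 > 0.04045 → ((0.3412+0.055)/1.055)^2.4 ≈ 0.09531
  L1 = 0.2126×0.43966 + 0.7152×0.15293 + 0.0722×0.09531 ≈ 0.20973
Color 2 (142,158,25):
  R=142: 142/255≈0.5569 > 0.04045 → ((0.5569+0.055)/1.055)^2.4 ≈ 0.27050
  G=158: 158/255≈0.6196 > 0.04045 → ((0.6196+0.055)/1.055)^2.4 ≈ 0.34191
  B=25: 25/255≈0.0980 > 0.04045 → ((0.0980+0.055)/1.055)^2.4 ≈ 0.00972
  L2 = 0.2126×0.27050 + 0.7152×0.34191 + 0.0722×0.00972 ≈ 0.30275
Lighter = 0.30275, Darker = 0.20973
Ratio = (L_lighter + 0.05) / (L_darker + 0.05)
Ratio = (0.30275 + 0.05) / (0.20973 + 0.05) = 0.35275 / 0.25973 ≈ 1.3582
Ratio ≈ 1.36:1


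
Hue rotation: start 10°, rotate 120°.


New hue = (H + rotation) mod 360
New hue = (10 + 120) mod 360
= 130 mod 360
= 130°


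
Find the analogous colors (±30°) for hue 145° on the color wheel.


Base hue: 145°
Left analog: (145 - 30) mod 360 = 115°
Right analog: (145 + 30) mod 360 = 175°
Analogous hues = 115° and 175°


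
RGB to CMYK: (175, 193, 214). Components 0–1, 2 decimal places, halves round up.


R'=175/255≈0.6863, G'=193/255≈0.7569, B'=214/255≈0.8392
K = 1 - max(R',G',B') = 1 - 214/255 = 41/255 = 0.16078… → 0.16
(1-R'-K)/(1-K) simplifies to (max-R)/max with max = 214:
C = (214-175)/214 = 39/214 = 0.18224… → 0.18
M = (214-193)/214 = 21/214 = 0.09813… → 0.10
Y = (214-214)/214 = 0/214 = 0 → 0.00
= CMYK(0.18, 0.10, 0.00, 0.16)


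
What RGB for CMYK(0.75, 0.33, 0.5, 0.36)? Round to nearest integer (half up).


R = 255 × (1-C) × (1-K) = 255 × 0.25 × 0.64 = 40.8 → 41
G = 255 × (1-M) × (1-K) = 255 × 0.67 × 0.64 = 109.344 → 109
B = 255 × (1-Y) × (1-K) = 255 × 0.50 × 0.64 = 81.6 → 82
= RGB(41, 109, 82)


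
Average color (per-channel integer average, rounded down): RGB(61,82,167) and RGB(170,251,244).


Midpoint: each channel = ⌊(C₁+C₂)/2⌋
R: ⌊(61+170)/2⌋ = 115
G: ⌊(82+251)/2⌋ = 166
B: ⌊(167+244)/2⌋ = 205
= RGB(115, 166, 205)


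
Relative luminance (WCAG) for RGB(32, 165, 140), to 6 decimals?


Linearize each channel (sRGB transfer function): c = v/255; c_lin = c/12.92 if c ≤ 0.04045, else ((c+0.055)/1.055)^2.4
  R: 32/255 ≈ 0.125490 > 0.04045 → ((0.125490+0.055)/1.055)^2.4 ≈ 0.014444
  G: 165/255 ≈ 0.647059 > 0.04045 → ((0.647059+0.055)/1.055)^2.4 ≈ 0.376262
  B: 140/255 ≈ 0.549020 > 0.04045 → ((0.549020+0.055)/1.055)^2.4 ≈ 0.262251
R_lin = 0.014444, G_lin = 0.376262, B_lin = 0.262251
L = 0.2126×R + 0.7152×G + 0.0722×B
L = 0.2126×0.014444 + 0.7152×0.376262 + 0.0722×0.262251
L ≈ 0.291108


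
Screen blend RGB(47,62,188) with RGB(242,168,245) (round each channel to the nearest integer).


Screen: C = 255 - (255-A)×(255-B)/255, rounded to nearest integer
R: 255 - (255-47)×(255-242)/255 = 255 - 2704/255 ≈ 255 - 10.604 = 244.396 → 244
G: 255 - (255-62)×(255-168)/255 = 255 - 16791/255 ≈ 255 - 65.847 = 189.153 → 189
B: 255 - (255-188)×(255-245)/255 = 255 - 670/255 ≈ 255 - 2.627 = 252.373 → 252
= RGB(244, 189, 252)


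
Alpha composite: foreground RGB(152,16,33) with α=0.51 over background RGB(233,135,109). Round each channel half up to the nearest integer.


C = α×F + (1-α)×B, with 1-α = 0.49
R: 0.51×152 + 0.49×233 = 77.52 + 114.17 = 191.69 → 192
G: 0.51×16 + 0.49×135 = 8.16 + 66.15 = 74.31 → 74
B: 0.51×33 + 0.49×109 = 16.83 + 53.41 = 70.24 → 70
= RGB(192, 74, 70)


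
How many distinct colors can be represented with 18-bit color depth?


Colors = 2^bits = 2^18
= 262,144 colors


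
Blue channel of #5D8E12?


Color: #5D8E12
R = 5D = 93
G = 8E = 142
B = 12 = 18
Blue = 18


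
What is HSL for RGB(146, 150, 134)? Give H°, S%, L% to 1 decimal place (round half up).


Normalize: R'=146/255≈0.5725, G'=150/255≈0.5882, B'=134/255≈0.5255
Max=150/255, Min=134/255, Δ=Max-Min=16/255
L = (Max+Min)/2 = (150+134)/510 = 284/510 = 0.55686… → L = 55.7%
L > 0.5 → S = Δ/(2-Max-Min) = 16/(510-150-134) = 16/226 = 0.07079… → S = 7.1%
(the 1/255 factors cancel in S and H, so raw channel differences can be used)
Max is G' → H = 60 × ((B-R)/Δ + 2) = 60 × ((134-146)/16 + 2)
  -12/16 + 2 = -0.75 + 2 = 1.25
  H = 60 × 1.25 = 75° → H = 75.0°
= HSL(75.0°, 7.1%, 55.7%)


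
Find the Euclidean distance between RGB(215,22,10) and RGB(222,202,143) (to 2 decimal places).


d = √[(R₁-R₂)² + (G₁-G₂)² + (B₁-B₂)²]
d = √[(215-222)² + (22-202)² + (10-143)²]
d = √[49 + 32400 + 17689]
d = √50138
d ≈ 223.92


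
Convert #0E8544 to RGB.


0E → 14 (R)
85 → 133 (G)
44 → 68 (B)
= RGB(14, 133, 68)


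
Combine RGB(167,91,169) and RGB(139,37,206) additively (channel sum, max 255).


Additive: each channel = min(255, C₁+C₂)
R: 167+139 = 306 → 255
G: 91+37 = 128 → 128
B: 169+206 = 375 → 255
= RGB(255, 128, 255)


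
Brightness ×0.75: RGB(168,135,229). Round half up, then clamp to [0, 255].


Multiply each channel by 0.75, round half up, clamp to [0, 255]
R: 168×0.75 = 126
G: 135×0.75 = 101.25 → round → 101
B: 229×0.75 = 171.75 → round → 172
= RGB(126, 101, 172)


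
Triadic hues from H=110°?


Triadic: equally spaced at 120° intervals
H1 = 110°
H2 = (110 + 120) mod 360 = 230°
H3 = (110 + 240) mod 360 = 350°
Triadic = 110°, 230°, 350°


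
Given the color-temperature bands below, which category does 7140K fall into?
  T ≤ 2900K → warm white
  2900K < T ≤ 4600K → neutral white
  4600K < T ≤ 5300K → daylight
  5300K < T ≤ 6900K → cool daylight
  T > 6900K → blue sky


Temperature: 7140K
7140K > 6900K → blue sky
Classification: blue sky


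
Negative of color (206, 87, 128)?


Invert: (255-R, 255-G, 255-B)
R: 255-206 = 49
G: 255-87 = 168
B: 255-128 = 127
= RGB(49, 168, 127)


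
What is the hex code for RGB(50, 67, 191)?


R = 50 → 32 (hex)
G = 67 → 43 (hex)
B = 191 → BF (hex)
Hex = #3243BF


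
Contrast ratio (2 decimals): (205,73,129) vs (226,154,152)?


Linearize each sRGB channel c=v/255: c/12.92 if c ≤ 0.04045 else ((c+0.055)/1.055)^2.4
L = 0.2126×R_lin + 0.7152×G_lin + 0.0722×B_lin
Color 1 (205,73,129):
  R=205: 205/255≈0.8039 > 0.04045 → ((0.8039+0.055)/1.055)^2.4 ≈ 0.61050
  G=73: 73/255≈0.2863 > 0.04045 → ((0.2863+0.055)/1.055)^2.4 ≈ 0.06663
  B=129: 129/255≈0.5059 > 0.04045 → ((0.5059+0.055)/1.055)^2.4 ≈ 0.21953
  L1 = 0.2126×0.61050 + 0.7152×0.06663 + 0.0722×0.21953 ≈ 0.19329
Color 2 (226,154,152):
  R=226: 226/255≈0.8863 > 0.04045 → ((0.8863+0.055)/1.055)^2.4 ≈ 0.76052
  G=154: 154/255≈0.6039 > 0.04045 → ((0.6039+0.055)/1.055)^2.4 ≈ 0.32314
  B=152: 152/255≈0.5961 > 0.04045 → ((0.5961+0.055)/1.055)^2.4 ≈ 0.31399
  L2 = 0.2126×0.76052 + 0.7152×0.32314 + 0.0722×0.31399 ≈ 0.41547
Lighter = 0.41547, Darker = 0.19329
Ratio = (L_lighter + 0.05) / (L_darker + 0.05)
Ratio = (0.41547 + 0.05) / (0.19329 + 0.05) = 0.46547 / 0.24329 ≈ 1.9132
Ratio ≈ 1.91:1


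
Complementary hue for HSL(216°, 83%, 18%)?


Complement = opposite side of color wheel = hue + 180°
H' = (216 + 180) mod 360 = 36°
S and L unchanged.
= HSL(36°, 83%, 18%)


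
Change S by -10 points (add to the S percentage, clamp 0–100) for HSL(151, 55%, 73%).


Original S = 55%
Adjustment = -10 percentage points
New S = 55 + (-10) = 45
Clamp to [0, 100] → 45
= HSL(151°, 45%, 73%)


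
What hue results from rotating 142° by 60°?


New hue = (H + rotation) mod 360
New hue = (142 + 60) mod 360
= 202 mod 360
= 202°


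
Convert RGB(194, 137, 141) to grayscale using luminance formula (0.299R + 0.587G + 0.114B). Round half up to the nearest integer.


Gray = 0.299×R + 0.587×G + 0.114×B
Gray = 0.299×194 + 0.587×137 + 0.114×141
Gray = 58.006 + 80.419 + 16.074
Gray = 154.499 → round half up → 154
Gray = 154


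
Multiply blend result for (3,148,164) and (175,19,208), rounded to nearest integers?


Multiply: C = A×B/255, rounded to nearest integer
R: 3×175/255 = 525/255 ≈ 2.059 → 2
G: 148×19/255 = 2812/255 ≈ 11.027 → 11
B: 164×208/255 = 34112/255 ≈ 133.773 → 134
= RGB(2, 11, 134)


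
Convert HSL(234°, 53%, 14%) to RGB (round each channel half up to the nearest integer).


H=234°, S=0.53, L=0.14
C = (1-|2L-1|)×S = (1-|-0.72|)×0.53 = 0.1484
H' = H/60 = 234/60 ≈ 3.9000; X = C×(1-|H' mod 2 - 1|) = 0.01484
m = L - C/2 = 0.14 - 0.0742 = 0.0658
Sector ⌊H'⌋ = 3 → (R',G',B') = (0.0, 0.01484, 0.1484)
RGB = ((R'+m)×255, (G'+m)×255, (B'+m)×255) = (16.779, 20.5632, 54.621)
Round half up → RGB(17, 21, 55)


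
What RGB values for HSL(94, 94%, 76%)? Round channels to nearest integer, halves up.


H=94°, S=0.94, L=0.76
C = (1-|2L-1|)×S = (1-|0.52|)×0.94 = 0.4512
H' = H/60 = 94/60 ≈ 1.5667; X = C×(1-|H' mod 2 - 1|) = 0.19552
m = L - C/2 = 0.76 - 0.2256 = 0.5344
Sector ⌊H'⌋ = 1 → (R',G',B') = (0.19552, 0.4512, 0.0)
RGB = ((R'+m)×255, (G'+m)×255, (B'+m)×255) = (186.1296, 251.328, 136.272)
Round half up → RGB(186, 251, 136)


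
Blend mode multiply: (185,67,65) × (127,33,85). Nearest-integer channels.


Multiply: C = A×B/255, rounded to nearest integer
R: 185×127/255 = 23495/255 ≈ 92.137 → 92
G: 67×33/255 = 2211/255 ≈ 8.671 → 9
B: 65×85/255 = 5525/255 ≈ 21.667 → 22
= RGB(92, 9, 22)


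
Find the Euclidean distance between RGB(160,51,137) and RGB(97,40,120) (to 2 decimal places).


d = √[(R₁-R₂)² + (G₁-G₂)² + (B₁-B₂)²]
d = √[(160-97)² + (51-40)² + (137-120)²]
d = √[3969 + 121 + 289]
d = √4379
d ≈ 66.17


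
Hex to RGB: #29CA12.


29 → 41 (R)
CA → 202 (G)
12 → 18 (B)
= RGB(41, 202, 18)


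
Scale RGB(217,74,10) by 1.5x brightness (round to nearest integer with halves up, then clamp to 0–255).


Multiply each channel by 1.5, round half up, clamp to [0, 255]
R: 217×1.5 = 325.5 → round → 326 → clamp → 255
G: 74×1.5 = 111
B: 10×1.5 = 15
= RGB(255, 111, 15)


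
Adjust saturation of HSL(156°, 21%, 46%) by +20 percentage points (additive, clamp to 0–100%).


Original S = 21%
Adjustment = +20 percentage points
New S = 21 + (20) = 41
Clamp to [0, 100] → 41
= HSL(156°, 41%, 46%)


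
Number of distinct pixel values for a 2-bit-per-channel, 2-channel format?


Total bits = 2 bits/channel × 2 channels = 4 bits
Distinct pixel values = 2^4
= 16 pixel values


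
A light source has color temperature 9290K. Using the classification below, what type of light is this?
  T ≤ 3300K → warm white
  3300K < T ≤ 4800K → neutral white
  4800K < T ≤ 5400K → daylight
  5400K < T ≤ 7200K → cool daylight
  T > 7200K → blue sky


Temperature: 9290K
9290K > 7200K → blue sky
Classification: blue sky


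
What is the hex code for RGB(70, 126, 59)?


R = 70 → 46 (hex)
G = 126 → 7E (hex)
B = 59 → 3B (hex)
Hex = #467E3B


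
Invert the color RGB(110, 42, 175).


Invert: (255-R, 255-G, 255-B)
R: 255-110 = 145
G: 255-42 = 213
B: 255-175 = 80
= RGB(145, 213, 80)


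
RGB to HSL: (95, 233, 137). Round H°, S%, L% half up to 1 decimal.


Normalize: R'=95/255≈0.3725, G'=233/255≈0.9137, B'=137/255≈0.5373
Max=233/255, Min=95/255, Δ=Max-Min=138/255
L = (Max+Min)/2 = (233+95)/510 = 328/510 = 0.64313… → L = 64.3%
L > 0.5 → S = Δ/(2-Max-Min) = 138/(510-233-95) = 138/182 = 0.75824… → S = 75.8%
(the 1/255 factors cancel in S and H, so raw channel differences can be used)
Max is G' → H = 60 × ((B-R)/Δ + 2) = 60 × ((137-95)/138 + 2)
  42/138 + 2 = 0.3043… + 2 = 2.3043…
  H = 60 × 2.3043… = 138.260…° → H = 138.3°
= HSL(138.3°, 75.8%, 64.3%)


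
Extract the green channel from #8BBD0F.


Color: #8BBD0F
R = 8B = 139
G = BD = 189
B = 0F = 15
Green = 189


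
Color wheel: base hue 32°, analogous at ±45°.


Base hue: 32°
Left analog: (32 - 45) mod 360 = 347°
Right analog: (32 + 45) mod 360 = 77°
Analogous hues = 347° and 77°


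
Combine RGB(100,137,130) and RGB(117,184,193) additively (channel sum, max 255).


Additive: each channel = min(255, C₁+C₂)
R: 100+117 = 217 → 217
G: 137+184 = 321 → 255
B: 130+193 = 323 → 255
= RGB(217, 255, 255)


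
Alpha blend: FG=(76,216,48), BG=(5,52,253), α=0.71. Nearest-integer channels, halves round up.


C = α×F + (1-α)×B, with 1-α = 0.29
R: 0.71×76 + 0.29×5 = 53.96 + 1.45 = 55.41 → 55
G: 0.71×216 + 0.29×52 = 153.36 + 15.08 = 168.44 → 168
B: 0.71×48 + 0.29×253 = 34.08 + 73.37 = 107.45 → 107
= RGB(55, 168, 107)


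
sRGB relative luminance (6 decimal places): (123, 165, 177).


Linearize each channel (sRGB transfer function): c = v/255; c_lin = c/12.92 if c ≤ 0.04045, else ((c+0.055)/1.055)^2.4
  R: 123/255 ≈ 0.482353 > 0.04045 → ((0.482353+0.055)/1.055)^2.4 ≈ 0.198069
  G: 165/255 ≈ 0.647059 > 0.04045 → ((0.647059+0.055)/1.055)^2.4 ≈ 0.376262
  B: 177/255 ≈ 0.694118 > 0.04045 → ((0.694118+0.055)/1.055)^2.4 ≈ 0.439657
R_lin = 0.198069, G_lin = 0.376262, B_lin = 0.439657
L = 0.2126×R + 0.7152×G + 0.0722×B
L = 0.2126×0.198069 + 0.7152×0.376262 + 0.0722×0.439657
L ≈ 0.342955


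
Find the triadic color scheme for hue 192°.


Triadic: equally spaced at 120° intervals
H1 = 192°
H2 = (192 + 120) mod 360 = 312°
H3 = (192 + 240) mod 360 = 72°
Triadic = 192°, 312°, 72°


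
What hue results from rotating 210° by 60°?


New hue = (H + rotation) mod 360
New hue = (210 + 60) mod 360
= 270 mod 360
= 270°


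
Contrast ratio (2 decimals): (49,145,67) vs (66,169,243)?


Linearize each sRGB channel c=v/255: c/12.92 if c ≤ 0.04045 else ((c+0.055)/1.055)^2.4
L = 0.2126×R_lin + 0.7152×G_lin + 0.0722×B_lin
Color 1 (49,145,67):
  R=49: 49/255≈0.1922 > 0.04045 → ((0.1922+0.055)/1.055)^2.4 ≈ 0.03071
  G=145: 145/255≈0.5686 > 0.04045 → ((0.5686+0.055)/1.055)^2.4 ≈ 0.28315
  B=67: 67/255≈0.2627 > 0.04045 → ((0.2627+0.055)/1.055)^2.4 ≈ 0.05613
  L1 = 0.2126×0.03071 + 0.7152×0.28315 + 0.0722×0.05613 ≈ 0.21309
Color 2 (66,169,243):
  R=66: 66/255≈0.2588 > 0.04045 → ((0.2588+0.055)/1.055)^2.4 ≈ 0.05448
  G=169: 169/255≈0.6627 > 0.04045 → ((0.6627+0.055)/1.055)^2.4 ≈ 0.39676
  B=243: 243/255≈0.9529 > 0.04045 → ((0.9529+0.055)/1.055)^2.4 ≈ 0.89627
  L2 = 0.2126×0.05448 + 0.7152×0.39676 + 0.0722×0.89627 ≈ 0.36005
Lighter = 0.36005, Darker = 0.21309
Ratio = (L_lighter + 0.05) / (L_darker + 0.05)
Ratio = (0.36005 + 0.05) / (0.21309 + 0.05) = 0.41005 / 0.26309 ≈ 1.5586
Ratio ≈ 1.56:1


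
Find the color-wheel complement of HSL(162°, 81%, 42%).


Complement = opposite side of color wheel = hue + 180°
H' = (162 + 180) mod 360 = 342°
S and L unchanged.
= HSL(342°, 81%, 42%)


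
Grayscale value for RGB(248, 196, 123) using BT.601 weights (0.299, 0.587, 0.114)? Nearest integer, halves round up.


Gray = 0.299×R + 0.587×G + 0.114×B
Gray = 0.299×248 + 0.587×196 + 0.114×123
Gray = 74.152 + 115.052 + 14.022
Gray = 203.226 → round half up → 203
Gray = 203


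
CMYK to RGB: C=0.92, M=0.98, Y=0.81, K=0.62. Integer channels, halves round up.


R = 255 × (1-C) × (1-K) = 255 × 0.08 × 0.38 = 7.752 → 8
G = 255 × (1-M) × (1-K) = 255 × 0.02 × 0.38 = 1.938 → 2
B = 255 × (1-Y) × (1-K) = 255 × 0.19 × 0.38 = 18.411 → 18
= RGB(8, 2, 18)


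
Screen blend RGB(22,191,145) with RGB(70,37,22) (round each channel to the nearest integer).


Screen: C = 255 - (255-A)×(255-B)/255, rounded to nearest integer
R: 255 - (255-22)×(255-70)/255 = 255 - 43105/255 ≈ 255 - 169.039 = 85.961 → 86
G: 255 - (255-191)×(255-37)/255 = 255 - 13952/255 ≈ 255 - 54.714 = 200.286 → 200
B: 255 - (255-145)×(255-22)/255 = 255 - 25630/255 ≈ 255 - 100.510 = 154.490 → 154
= RGB(86, 200, 154)


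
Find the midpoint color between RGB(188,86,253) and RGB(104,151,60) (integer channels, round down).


Midpoint: each channel = ⌊(C₁+C₂)/2⌋
R: ⌊(188+104)/2⌋ = 146
G: ⌊(86+151)/2⌋ = 118
B: ⌊(253+60)/2⌋ = 156
= RGB(146, 118, 156)


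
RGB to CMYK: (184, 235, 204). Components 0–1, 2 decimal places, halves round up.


R'=184/255≈0.7216, G'=235/255≈0.9216, B'=204/255≈0.8000
K = 1 - max(R',G',B') = 1 - 235/255 = 20/255 = 0.07843… → 0.08
(1-R'-K)/(1-K) simplifies to (max-R)/max with max = 235:
C = (235-184)/235 = 51/235 = 0.21702… → 0.22
M = (235-235)/235 = 0/235 = 0 → 0.00
Y = (235-204)/235 = 31/235 = 0.13191… → 0.13
= CMYK(0.22, 0.00, 0.13, 0.08)


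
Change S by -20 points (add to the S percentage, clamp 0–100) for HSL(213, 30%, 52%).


Original S = 30%
Adjustment = -20 percentage points
New S = 30 + (-20) = 10
Clamp to [0, 100] → 10
= HSL(213°, 10%, 52%)


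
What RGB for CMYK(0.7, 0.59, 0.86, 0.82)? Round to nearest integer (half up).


R = 255 × (1-C) × (1-K) = 255 × 0.30 × 0.18 = 13.77 → 14
G = 255 × (1-M) × (1-K) = 255 × 0.41 × 0.18 = 18.819 → 19
B = 255 × (1-Y) × (1-K) = 255 × 0.14 × 0.18 = 6.426 → 6
= RGB(14, 19, 6)


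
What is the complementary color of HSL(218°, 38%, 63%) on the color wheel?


Complement = opposite side of color wheel = hue + 180°
H' = (218 + 180) mod 360 = 38°
S and L unchanged.
= HSL(38°, 38%, 63%)


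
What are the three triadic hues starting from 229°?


Triadic: equally spaced at 120° intervals
H1 = 229°
H2 = (229 + 120) mod 360 = 349°
H3 = (229 + 240) mod 360 = 109°
Triadic = 229°, 349°, 109°


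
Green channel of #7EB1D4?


Color: #7EB1D4
R = 7E = 126
G = B1 = 177
B = D4 = 212
Green = 177


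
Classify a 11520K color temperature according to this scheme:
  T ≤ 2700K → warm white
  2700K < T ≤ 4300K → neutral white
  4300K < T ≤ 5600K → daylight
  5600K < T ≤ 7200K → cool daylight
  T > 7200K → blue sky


Temperature: 11520K
11520K > 7200K → blue sky
Classification: blue sky


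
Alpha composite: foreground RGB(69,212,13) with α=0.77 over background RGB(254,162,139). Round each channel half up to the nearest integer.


C = α×F + (1-α)×B, with 1-α = 0.23
R: 0.77×69 + 0.23×254 = 53.13 + 58.42 = 111.55 → 112
G: 0.77×212 + 0.23×162 = 163.24 + 37.26 = 200.50 → 201
B: 0.77×13 + 0.23×139 = 10.01 + 31.97 = 41.98 → 42
= RGB(112, 201, 42)


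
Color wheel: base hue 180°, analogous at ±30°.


Base hue: 180°
Left analog: (180 - 30) mod 360 = 150°
Right analog: (180 + 30) mod 360 = 210°
Analogous hues = 150° and 210°


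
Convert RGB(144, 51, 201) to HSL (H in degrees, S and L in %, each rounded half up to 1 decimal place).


Normalize: R'=144/255≈0.5647, G'=51/255≈0.2000, B'=201/255≈0.7882
Max=201/255, Min=51/255, Δ=Max-Min=150/255
L = (Max+Min)/2 = (201+51)/510 = 252/510 = 0.49411… → L = 49.4%
L ≤ 0.5 → S = Δ/(Max+Min) = 150/(201+51) = 150/252 = 0.59523… → S = 59.5%
(the 1/255 factors cancel in S and H, so raw channel differences can be used)
Max is B' → H = 60 × ((R-G)/Δ + 4) = 60 × ((144-51)/150 + 4)
  93/150 + 4 = 0.62 + 4 = 4.62
  H = 60 × 4.62 = 277.2° → H = 277.2°
= HSL(277.2°, 59.5%, 49.4%)


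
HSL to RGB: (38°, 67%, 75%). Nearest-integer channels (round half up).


H=38°, S=0.67, L=0.75
C = (1-|2L-1|)×S = (1-|0.50|)×0.67 = 0.335
H' = H/60 = 38/60 ≈ 0.6333; X = C×(1-|H' mod 2 - 1|) ≈ 0.2122
m = L - C/2 = 0.75 - 0.1675 = 0.5825
Sector ⌊H'⌋ = 0 → (R',G',B') = (0.335, ≈0.2122, 0.0)
RGB = ((R'+m)×255, (G'+m)×255, (B'+m)×255) = (233.9625, 202.64, 148.5375)
Round half up → RGB(234, 203, 149)


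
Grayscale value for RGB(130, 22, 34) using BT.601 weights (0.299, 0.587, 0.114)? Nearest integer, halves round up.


Gray = 0.299×R + 0.587×G + 0.114×B
Gray = 0.299×130 + 0.587×22 + 0.114×34
Gray = 38.870 + 12.914 + 3.876
Gray = 55.660 → round half up → 56
Gray = 56


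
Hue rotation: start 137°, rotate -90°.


New hue = (H + rotation) mod 360
New hue = (137 -90) mod 360
= 47 mod 360
= 47°


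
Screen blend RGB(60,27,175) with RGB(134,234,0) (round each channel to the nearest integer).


Screen: C = 255 - (255-A)×(255-B)/255, rounded to nearest integer
R: 255 - (255-60)×(255-134)/255 = 255 - 23595/255 ≈ 255 - 92.529 = 162.471 → 162
G: 255 - (255-27)×(255-234)/255 = 255 - 4788/255 ≈ 255 - 18.776 = 236.224 → 236
B: 255 - (255-175)×(255-0)/255 = 255 - 20400/255 ≈ 255 - 80.000 = 175.000 → 175
= RGB(162, 236, 175)


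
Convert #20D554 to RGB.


20 → 32 (R)
D5 → 213 (G)
54 → 84 (B)
= RGB(32, 213, 84)


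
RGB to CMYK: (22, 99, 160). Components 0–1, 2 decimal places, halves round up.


R'=22/255≈0.0863, G'=99/255≈0.3882, B'=160/255≈0.6275
K = 1 - max(R',G',B') = 1 - 160/255 = 95/255 = 0.37254… → 0.37
(1-R'-K)/(1-K) simplifies to (max-R)/max with max = 160:
C = (160-22)/160 = 138/160 = 0.8625 → 0.86
M = (160-99)/160 = 61/160 = 0.38125 → 0.38
Y = (160-160)/160 = 0/160 = 0 → 0.00
= CMYK(0.86, 0.38, 0.00, 0.37)


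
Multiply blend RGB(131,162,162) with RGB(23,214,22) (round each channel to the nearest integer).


Multiply: C = A×B/255, rounded to nearest integer
R: 131×23/255 = 3013/255 ≈ 11.816 → 12
G: 162×214/255 = 34668/255 ≈ 135.953 → 136
B: 162×22/255 = 3564/255 ≈ 13.976 → 14
= RGB(12, 136, 14)


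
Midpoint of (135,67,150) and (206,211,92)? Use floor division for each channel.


Midpoint: each channel = ⌊(C₁+C₂)/2⌋
R: ⌊(135+206)/2⌋ = 170
G: ⌊(67+211)/2⌋ = 139
B: ⌊(150+92)/2⌋ = 121
= RGB(170, 139, 121)


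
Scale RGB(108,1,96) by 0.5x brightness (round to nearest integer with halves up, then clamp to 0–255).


Multiply each channel by 0.5, round half up, clamp to [0, 255]
R: 108×0.5 = 54
G: 1×0.5 = 0.5 → round → 1
B: 96×0.5 = 48
= RGB(54, 1, 48)


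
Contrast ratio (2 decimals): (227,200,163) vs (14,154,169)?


Linearize each sRGB channel c=v/255: c/12.92 if c ≤ 0.04045 else ((c+0.055)/1.055)^2.4
L = 0.2126×R_lin + 0.7152×G_lin + 0.0722×B_lin
Color 1 (227,200,163):
  R=227: 227/255≈0.8902 > 0.04045 → ((0.8902+0.055)/1.055)^2.4 ≈ 0.76815
  G=200: 200/255≈0.7843 > 0.04045 → ((0.7843+0.055)/1.055)^2.4 ≈ 0.57758
  B=163: 163/255≈0.6392 > 0.04045 → ((0.6392+0.055)/1.055)^2.4 ≈ 0.36625
  L1 = 0.2126×0.76815 + 0.7152×0.57758 + 0.0722×0.36625 ≈ 0.60284
Color 2 (14,154,169):
  R=14: 14/255≈0.0549 > 0.04045 → ((0.0549+0.055)/1.055)^2.4 ≈ 0.00439
  G=154: 154/255≈0.6039 > 0.04045 → ((0.6039+0.055)/1.055)^2.4 ≈ 0.32314
  B=169: 169/255≈0.6627 > 0.04045 → ((0.6627+0.055)/1.055)^2.4 ≈ 0.39676
  L2 = 0.2126×0.00439 + 0.7152×0.32314 + 0.0722×0.39676 ≈ 0.26069
Lighter = 0.60284, Darker = 0.26069
Ratio = (L_lighter + 0.05) / (L_darker + 0.05)
Ratio = (0.60284 + 0.05) / (0.26069 + 0.05) = 0.65284 / 0.31069 ≈ 2.1012
Ratio ≈ 2.10:1


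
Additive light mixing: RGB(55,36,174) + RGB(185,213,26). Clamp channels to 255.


Additive: each channel = min(255, C₁+C₂)
R: 55+185 = 240 → 240
G: 36+213 = 249 → 249
B: 174+26 = 200 → 200
= RGB(240, 249, 200)


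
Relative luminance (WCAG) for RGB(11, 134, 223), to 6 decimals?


Linearize each channel (sRGB transfer function): c = v/255; c_lin = c/12.92 if c ≤ 0.04045, else ((c+0.055)/1.055)^2.4
  R: 11/255 ≈ 0.043137 > 0.04045 → ((0.043137+0.055)/1.055)^2.4 ≈ 0.003347
  G: 134/255 ≈ 0.525490 > 0.04045 → ((0.525490+0.055)/1.055)^2.4 ≈ 0.238398
  B: 223/255 ≈ 0.874510 > 0.04045 → ((0.874510+0.055)/1.055)^2.4 ≈ 0.737910
R_lin = 0.003347, G_lin = 0.238398, B_lin = 0.737910
L = 0.2126×R + 0.7152×G + 0.0722×B
L = 0.2126×0.003347 + 0.7152×0.238398 + 0.0722×0.737910
L ≈ 0.224491


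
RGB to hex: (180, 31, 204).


R = 180 → B4 (hex)
G = 31 → 1F (hex)
B = 204 → CC (hex)
Hex = #B41FCC


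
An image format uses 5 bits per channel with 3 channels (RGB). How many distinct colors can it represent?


Total bits = 5 bits/channel × 3 channels = 15 bits
Distinct colors = 2^15
= 32,768 colors


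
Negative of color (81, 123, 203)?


Invert: (255-R, 255-G, 255-B)
R: 255-81 = 174
G: 255-123 = 132
B: 255-203 = 52
= RGB(174, 132, 52)


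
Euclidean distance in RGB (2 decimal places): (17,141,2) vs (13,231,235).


d = √[(R₁-R₂)² + (G₁-G₂)² + (B₁-B₂)²]
d = √[(17-13)² + (141-231)² + (2-235)²]
d = √[16 + 8100 + 54289]
d = √62405
d ≈ 249.81


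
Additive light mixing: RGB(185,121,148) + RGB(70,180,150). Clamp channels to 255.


Additive: each channel = min(255, C₁+C₂)
R: 185+70 = 255 → 255
G: 121+180 = 301 → 255
B: 148+150 = 298 → 255
= RGB(255, 255, 255)


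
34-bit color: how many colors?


Colors = 2^bits = 2^34
= 17,179,869,184 colors


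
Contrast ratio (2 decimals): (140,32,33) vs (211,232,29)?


Linearize each sRGB channel c=v/255: c/12.92 if c ≤ 0.04045 else ((c+0.055)/1.055)^2.4
L = 0.2126×R_lin + 0.7152×G_lin + 0.0722×B_lin
Color 1 (140,32,33):
  R=140: 140/255≈0.5490 > 0.04045 → ((0.5490+0.055)/1.055)^2.4 ≈ 0.26225
  G=32: 32/255≈0.1255 > 0.04045 → ((0.1255+0.055)/1.055)^2.4 ≈ 0.01444
  B=33: 33/255≈0.1294 > 0.04045 → ((0.1294+0.055)/1.055)^2.4 ≈ 0.01521
  L1 = 0.2126×0.26225 + 0.7152×0.01444 + 0.0722×0.01521 ≈ 0.06718
Color 2 (211,232,29):
  R=211: 211/255≈0.8275 > 0.04045 → ((0.8275+0.055)/1.055)^2.4 ≈ 0.65141
  G=232: 232/255≈0.9098 > 0.04045 → ((0.9098+0.055)/1.055)^2.4 ≈ 0.80695
  B=29: 29/255≈0.1137 > 0.04045 → ((0.1137+0.055)/1.055)^2.4 ≈ 0.01229
  L2 = 0.2126×0.65141 + 0.7152×0.80695 + 0.0722×0.01229 ≈ 0.71651
Lighter = 0.71651, Darker = 0.06718
Ratio = (L_lighter + 0.05) / (L_darker + 0.05)
Ratio = (0.71651 + 0.05) / (0.06718 + 0.05) = 0.76651 / 0.11718 ≈ 6.5411
Ratio ≈ 6.54:1


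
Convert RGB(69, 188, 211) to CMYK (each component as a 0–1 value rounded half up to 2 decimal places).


R'=69/255≈0.2706, G'=188/255≈0.7373, B'=211/255≈0.8275
K = 1 - max(R',G',B') = 1 - 211/255 = 44/255 = 0.17254… → 0.17
(1-R'-K)/(1-K) simplifies to (max-R)/max with max = 211:
C = (211-69)/211 = 142/211 = 0.67298… → 0.67
M = (211-188)/211 = 23/211 = 0.10900… → 0.11
Y = (211-211)/211 = 0/211 = 0 → 0.00
= CMYK(0.67, 0.11, 0.00, 0.17)


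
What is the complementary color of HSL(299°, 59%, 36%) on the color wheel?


Complement = opposite side of color wheel = hue + 180°
H' = (299 + 180) mod 360 = 119°
S and L unchanged.
= HSL(119°, 59%, 36%)


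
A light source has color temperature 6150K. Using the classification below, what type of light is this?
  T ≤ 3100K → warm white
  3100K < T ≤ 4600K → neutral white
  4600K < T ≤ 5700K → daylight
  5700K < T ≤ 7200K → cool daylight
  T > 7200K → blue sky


Temperature: 6150K
5700K < 6150K ≤ 7200K → cool daylight
Classification: cool daylight


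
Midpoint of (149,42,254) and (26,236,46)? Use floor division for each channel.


Midpoint: each channel = ⌊(C₁+C₂)/2⌋
R: ⌊(149+26)/2⌋ = 87
G: ⌊(42+236)/2⌋ = 139
B: ⌊(254+46)/2⌋ = 150
= RGB(87, 139, 150)


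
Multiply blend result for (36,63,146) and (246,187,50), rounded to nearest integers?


Multiply: C = A×B/255, rounded to nearest integer
R: 36×246/255 = 8856/255 ≈ 34.729 → 35
G: 63×187/255 = 11781/255 ≈ 46.200 → 46
B: 146×50/255 = 7300/255 ≈ 28.627 → 29
= RGB(35, 46, 29)


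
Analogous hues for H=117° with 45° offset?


Base hue: 117°
Left analog: (117 - 45) mod 360 = 72°
Right analog: (117 + 45) mod 360 = 162°
Analogous hues = 72° and 162°


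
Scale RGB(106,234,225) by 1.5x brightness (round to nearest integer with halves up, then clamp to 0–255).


Multiply each channel by 1.5, round half up, clamp to [0, 255]
R: 106×1.5 = 159
G: 234×1.5 = 351 → clamp → 255
B: 225×1.5 = 337.5 → round → 338 → clamp → 255
= RGB(159, 255, 255)


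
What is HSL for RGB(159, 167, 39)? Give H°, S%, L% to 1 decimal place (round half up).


Normalize: R'=159/255≈0.6235, G'=167/255≈0.6549, B'=39/255≈0.1529
Max=167/255, Min=39/255, Δ=Max-Min=128/255
L = (Max+Min)/2 = (167+39)/510 = 206/510 = 0.40392… → L = 40.4%
L ≤ 0.5 → S = Δ/(Max+Min) = 128/(167+39) = 128/206 = 0.62135… → S = 62.1%
(the 1/255 factors cancel in S and H, so raw channel differences can be used)
Max is G' → H = 60 × ((B-R)/Δ + 2) = 60 × ((39-159)/128 + 2)
  -120/128 + 2 = -0.9375 + 2 = 1.0625
  H = 60 × 1.0625 = 63.75° → H = 63.8°
= HSL(63.8°, 62.1%, 40.4%)


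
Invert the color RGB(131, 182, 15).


Invert: (255-R, 255-G, 255-B)
R: 255-131 = 124
G: 255-182 = 73
B: 255-15 = 240
= RGB(124, 73, 240)


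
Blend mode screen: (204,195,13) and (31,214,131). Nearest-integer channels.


Screen: C = 255 - (255-A)×(255-B)/255, rounded to nearest integer
R: 255 - (255-204)×(255-31)/255 = 255 - 11424/255 ≈ 255 - 44.800 = 210.200 → 210
G: 255 - (255-195)×(255-214)/255 = 255 - 2460/255 ≈ 255 - 9.647 = 245.353 → 245
B: 255 - (255-13)×(255-131)/255 = 255 - 30008/255 ≈ 255 - 117.678 = 137.322 → 137
= RGB(210, 245, 137)


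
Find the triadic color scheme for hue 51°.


Triadic: equally spaced at 120° intervals
H1 = 51°
H2 = (51 + 120) mod 360 = 171°
H3 = (51 + 240) mod 360 = 291°
Triadic = 51°, 171°, 291°


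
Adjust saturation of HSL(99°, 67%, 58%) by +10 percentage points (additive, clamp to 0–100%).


Original S = 67%
Adjustment = +10 percentage points
New S = 67 + (10) = 77
Clamp to [0, 100] → 77
= HSL(99°, 77%, 58%)


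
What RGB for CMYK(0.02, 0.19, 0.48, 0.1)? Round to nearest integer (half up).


R = 255 × (1-C) × (1-K) = 255 × 0.98 × 0.90 = 224.91 → 225
G = 255 × (1-M) × (1-K) = 255 × 0.81 × 0.90 = 185.895 → 186
B = 255 × (1-Y) × (1-K) = 255 × 0.52 × 0.90 = 119.34 → 119
= RGB(225, 186, 119)


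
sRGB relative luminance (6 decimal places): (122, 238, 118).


Linearize each channel (sRGB transfer function): c = v/255; c_lin = c/12.92 if c ≤ 0.04045, else ((c+0.055)/1.055)^2.4
  R: 122/255 ≈ 0.478431 > 0.04045 → ((0.478431+0.055)/1.055)^2.4 ≈ 0.194618
  G: 238/255 ≈ 0.933333 > 0.04045 → ((0.933333+0.055)/1.055)^2.4 ≈ 0.854993
  B: 118/255 ≈ 0.462745 > 0.04045 → ((0.462745+0.055)/1.055)^2.4 ≈ 0.181164
R_lin = 0.194618, G_lin = 0.854993, B_lin = 0.181164
L = 0.2126×R + 0.7152×G + 0.0722×B
L = 0.2126×0.194618 + 0.7152×0.854993 + 0.0722×0.181164
L ≈ 0.665947


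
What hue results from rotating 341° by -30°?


New hue = (H + rotation) mod 360
New hue = (341 -30) mod 360
= 311 mod 360
= 311°


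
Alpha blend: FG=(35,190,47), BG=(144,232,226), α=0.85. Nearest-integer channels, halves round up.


C = α×F + (1-α)×B, with 1-α = 0.15
R: 0.85×35 + 0.15×144 = 29.75 + 21.60 = 51.35 → 51
G: 0.85×190 + 0.15×232 = 161.50 + 34.80 = 196.30 → 196
B: 0.85×47 + 0.15×226 = 39.95 + 33.90 = 73.85 → 74
= RGB(51, 196, 74)


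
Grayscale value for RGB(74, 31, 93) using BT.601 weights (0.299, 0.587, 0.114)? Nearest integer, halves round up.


Gray = 0.299×R + 0.587×G + 0.114×B
Gray = 0.299×74 + 0.587×31 + 0.114×93
Gray = 22.126 + 18.197 + 10.602
Gray = 50.925 → round half up → 51
Gray = 51


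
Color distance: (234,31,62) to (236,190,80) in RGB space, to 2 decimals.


d = √[(R₁-R₂)² + (G₁-G₂)² + (B₁-B₂)²]
d = √[(234-236)² + (31-190)² + (62-80)²]
d = √[4 + 25281 + 324]
d = √25609
d ≈ 160.03


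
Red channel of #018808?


Color: #018808
R = 01 = 1
G = 88 = 136
B = 08 = 8
Red = 1


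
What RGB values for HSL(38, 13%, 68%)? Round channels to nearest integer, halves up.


H=38°, S=0.13, L=0.68
C = (1-|2L-1|)×S = (1-|0.36|)×0.13 = 0.0832
H' = H/60 = 38/60 ≈ 0.6333; X = C×(1-|H' mod 2 - 1|) ≈ 0.0527
m = L - C/2 = 0.68 - 0.0416 = 0.6384
Sector ⌊H'⌋ = 0 → (R',G',B') = (0.0832, ≈0.0527, 0.0)
RGB = ((R'+m)×255, (G'+m)×255, (B'+m)×255) = (184.008, 176.2288, 162.792)
Round half up → RGB(184, 176, 163)


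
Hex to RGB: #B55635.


B5 → 181 (R)
56 → 86 (G)
35 → 53 (B)
= RGB(181, 86, 53)


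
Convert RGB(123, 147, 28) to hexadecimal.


R = 123 → 7B (hex)
G = 147 → 93 (hex)
B = 28 → 1C (hex)
Hex = #7B931C


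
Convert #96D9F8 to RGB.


96 → 150 (R)
D9 → 217 (G)
F8 → 248 (B)
= RGB(150, 217, 248)


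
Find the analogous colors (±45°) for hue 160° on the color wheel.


Base hue: 160°
Left analog: (160 - 45) mod 360 = 115°
Right analog: (160 + 45) mod 360 = 205°
Analogous hues = 115° and 205°


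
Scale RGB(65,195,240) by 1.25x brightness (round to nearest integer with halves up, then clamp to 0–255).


Multiply each channel by 1.25, round half up, clamp to [0, 255]
R: 65×1.25 = 81.25 → round → 81
G: 195×1.25 = 243.75 → round → 244
B: 240×1.25 = 300 → clamp → 255
= RGB(81, 244, 255)


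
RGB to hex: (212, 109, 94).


R = 212 → D4 (hex)
G = 109 → 6D (hex)
B = 94 → 5E (hex)
Hex = #D46D5E


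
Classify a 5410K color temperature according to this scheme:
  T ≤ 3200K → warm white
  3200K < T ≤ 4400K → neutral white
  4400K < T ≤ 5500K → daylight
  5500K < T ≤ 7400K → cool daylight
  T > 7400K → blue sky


Temperature: 5410K
4400K < 5410K ≤ 5500K → daylight
Classification: daylight


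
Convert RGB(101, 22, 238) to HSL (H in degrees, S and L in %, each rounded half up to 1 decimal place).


Normalize: R'=101/255≈0.3961, G'=22/255≈0.0863, B'=238/255≈0.9333
Max=238/255, Min=22/255, Δ=Max-Min=216/255
L = (Max+Min)/2 = (238+22)/510 = 260/510 = 0.50980… → L = 51.0%
L > 0.5 → S = Δ/(2-Max-Min) = 216/(510-238-22) = 216/250 = 0.864 → S = 86.4%
(the 1/255 factors cancel in S and H, so raw channel differences can be used)
Max is B' → H = 60 × ((R-G)/Δ + 4) = 60 × ((101-22)/216 + 4)
  79/216 + 4 = 0.3657… + 4 = 4.3657…
  H = 60 × 4.3657… = 261.944…° → H = 261.9°
= HSL(261.9°, 86.4%, 51.0%)
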